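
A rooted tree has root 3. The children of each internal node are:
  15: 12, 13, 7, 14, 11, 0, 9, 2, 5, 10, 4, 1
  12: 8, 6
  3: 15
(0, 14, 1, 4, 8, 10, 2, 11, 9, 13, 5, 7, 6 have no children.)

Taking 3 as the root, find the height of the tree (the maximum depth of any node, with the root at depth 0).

3

A deepest node is 8, reached by 3–15–12–8.
That path has 3 edges, so the height is 3.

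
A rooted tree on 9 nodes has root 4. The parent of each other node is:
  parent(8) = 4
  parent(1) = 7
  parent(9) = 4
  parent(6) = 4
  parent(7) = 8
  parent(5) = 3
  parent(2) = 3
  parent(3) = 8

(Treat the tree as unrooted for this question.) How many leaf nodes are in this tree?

5

Exactly 5 nodes have a single neighbour: 1, 2, 5, 6, 9.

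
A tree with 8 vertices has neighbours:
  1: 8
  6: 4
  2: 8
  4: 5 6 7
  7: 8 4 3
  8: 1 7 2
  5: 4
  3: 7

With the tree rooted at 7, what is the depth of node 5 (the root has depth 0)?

Climbing from 5 to the root: 5–4–7. That's 2 steps.

2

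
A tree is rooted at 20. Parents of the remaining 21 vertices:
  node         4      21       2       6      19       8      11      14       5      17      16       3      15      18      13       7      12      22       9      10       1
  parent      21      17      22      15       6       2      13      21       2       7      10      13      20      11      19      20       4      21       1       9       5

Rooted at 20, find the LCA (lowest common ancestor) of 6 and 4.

20

Ancestors of 6 (toward the root): 6, 15, 20.
Ancestors of 4: 4, 21, 17, 7, 20.
The deepest node appearing in both lists is 20.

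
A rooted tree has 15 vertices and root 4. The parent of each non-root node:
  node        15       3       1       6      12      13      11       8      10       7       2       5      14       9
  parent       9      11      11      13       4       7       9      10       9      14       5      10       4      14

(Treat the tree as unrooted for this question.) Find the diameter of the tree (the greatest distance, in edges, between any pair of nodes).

BFS from 6 reaches 2 last, at distance 7; BFS from 2 confirms no node is farther.
Path: 6–13–7–14–9–10–5–2.

7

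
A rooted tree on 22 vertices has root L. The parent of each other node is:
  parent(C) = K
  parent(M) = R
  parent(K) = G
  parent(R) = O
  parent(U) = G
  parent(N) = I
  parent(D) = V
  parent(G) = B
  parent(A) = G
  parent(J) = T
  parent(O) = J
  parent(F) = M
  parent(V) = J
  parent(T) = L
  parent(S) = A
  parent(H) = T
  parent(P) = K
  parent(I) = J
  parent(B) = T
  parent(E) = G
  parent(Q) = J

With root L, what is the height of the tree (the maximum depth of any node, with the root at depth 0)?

The longest root-to-leaf path is L – T – J – O – R – M – F (6 edges).

6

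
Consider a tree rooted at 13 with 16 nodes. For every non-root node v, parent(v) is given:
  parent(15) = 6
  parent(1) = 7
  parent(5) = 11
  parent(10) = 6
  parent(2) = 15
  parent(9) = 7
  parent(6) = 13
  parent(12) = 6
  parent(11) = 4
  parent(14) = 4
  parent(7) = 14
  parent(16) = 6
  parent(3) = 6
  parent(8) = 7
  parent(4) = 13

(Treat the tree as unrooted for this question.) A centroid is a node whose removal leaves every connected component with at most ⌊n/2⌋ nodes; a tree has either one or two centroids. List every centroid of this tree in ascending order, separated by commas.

4, 13

Delete 13: the remaining components have sizes 8, 7. Max 8 ≤ 8, so 13 is a centroid.
4 is adjacent to 13 and is also a centroid (the largest component after removing it is likewise 8).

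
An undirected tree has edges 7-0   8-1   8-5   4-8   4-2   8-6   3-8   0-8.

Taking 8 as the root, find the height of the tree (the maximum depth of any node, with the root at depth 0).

2

7 sits deepest: 8 → 0 → 7 — 2 edges from the root.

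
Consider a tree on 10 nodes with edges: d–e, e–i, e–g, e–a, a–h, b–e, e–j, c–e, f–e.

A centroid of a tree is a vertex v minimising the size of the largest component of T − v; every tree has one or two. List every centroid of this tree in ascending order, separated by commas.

Delete e: the remaining components have sizes 2, 1, 1, 1, 1, 1, 1, 1. Max 2 ≤ 5, so e is a centroid.
Every other node leaves some component of size > 5, so the centroid is unique.

e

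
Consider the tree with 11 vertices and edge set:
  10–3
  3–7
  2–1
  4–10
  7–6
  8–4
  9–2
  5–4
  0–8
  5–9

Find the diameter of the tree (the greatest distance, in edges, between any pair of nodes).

BFS from 6 reaches 1 last, at distance 8; BFS from 1 confirms no node is farther.
Path: 6 – 7 – 3 – 10 – 4 – 5 – 9 – 2 – 1.

8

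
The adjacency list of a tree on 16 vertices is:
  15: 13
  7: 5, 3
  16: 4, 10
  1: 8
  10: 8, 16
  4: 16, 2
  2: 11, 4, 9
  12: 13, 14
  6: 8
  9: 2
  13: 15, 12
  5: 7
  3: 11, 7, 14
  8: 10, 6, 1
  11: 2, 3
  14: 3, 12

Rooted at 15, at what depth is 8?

Path from 15 to 8: 15 → 13 → 12 → 14 → 3 → 11 → 2 → 4 → 16 → 10 → 8, which has 10 edges.

10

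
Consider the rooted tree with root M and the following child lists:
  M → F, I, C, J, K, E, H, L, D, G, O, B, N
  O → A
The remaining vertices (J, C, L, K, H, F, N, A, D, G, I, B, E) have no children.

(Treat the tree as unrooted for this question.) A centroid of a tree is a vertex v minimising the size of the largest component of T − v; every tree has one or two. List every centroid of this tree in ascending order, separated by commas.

M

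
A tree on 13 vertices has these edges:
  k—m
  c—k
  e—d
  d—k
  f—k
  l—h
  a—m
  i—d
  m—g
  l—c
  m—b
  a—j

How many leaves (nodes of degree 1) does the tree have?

7

Exactly 7 nodes have a single neighbour: b, e, f, g, h, i, j.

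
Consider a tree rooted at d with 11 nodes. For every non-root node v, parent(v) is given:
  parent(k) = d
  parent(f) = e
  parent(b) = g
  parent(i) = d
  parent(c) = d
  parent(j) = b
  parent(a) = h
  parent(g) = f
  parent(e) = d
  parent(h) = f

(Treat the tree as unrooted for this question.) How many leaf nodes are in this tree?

The leaves are a, c, i, j, k.
That is 5 leaves.

5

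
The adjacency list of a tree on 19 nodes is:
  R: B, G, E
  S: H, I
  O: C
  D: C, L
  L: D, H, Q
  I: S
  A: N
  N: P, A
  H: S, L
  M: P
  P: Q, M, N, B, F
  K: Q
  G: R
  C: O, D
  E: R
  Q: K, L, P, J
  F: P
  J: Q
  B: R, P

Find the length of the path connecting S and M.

Walking from S: S – H – L – Q – P – M. Length 5.

5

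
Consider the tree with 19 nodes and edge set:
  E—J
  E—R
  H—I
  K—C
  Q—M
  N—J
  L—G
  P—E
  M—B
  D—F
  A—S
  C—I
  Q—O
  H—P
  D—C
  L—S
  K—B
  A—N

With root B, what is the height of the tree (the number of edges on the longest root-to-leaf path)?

12

The longest root-to-leaf path is B → K → C → I → H → P → E → J → N → A → S → L → G (12 edges).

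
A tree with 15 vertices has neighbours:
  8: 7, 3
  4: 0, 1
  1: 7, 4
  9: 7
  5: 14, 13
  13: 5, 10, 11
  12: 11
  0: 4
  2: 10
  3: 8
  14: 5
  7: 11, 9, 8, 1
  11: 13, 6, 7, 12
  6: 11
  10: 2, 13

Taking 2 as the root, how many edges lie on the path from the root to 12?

Climbing from 12 to the root: 12–11–13–10–2. That's 4 steps.

4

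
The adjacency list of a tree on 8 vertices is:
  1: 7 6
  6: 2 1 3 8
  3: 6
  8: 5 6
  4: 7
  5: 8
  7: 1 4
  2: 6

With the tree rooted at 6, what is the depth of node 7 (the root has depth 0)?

2

Path from 6 to 7: 6–1–7, which has 2 edges.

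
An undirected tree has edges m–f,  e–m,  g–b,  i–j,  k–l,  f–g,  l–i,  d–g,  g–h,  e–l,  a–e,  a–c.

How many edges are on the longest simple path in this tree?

A longest path is b - g - f - m - e - l - i - j, with 7 edges.

7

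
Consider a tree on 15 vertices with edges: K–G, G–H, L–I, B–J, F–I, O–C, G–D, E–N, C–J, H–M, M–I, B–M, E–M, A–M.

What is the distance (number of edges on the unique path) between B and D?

4

Walking from B: B – M – H – G – D. Length 4.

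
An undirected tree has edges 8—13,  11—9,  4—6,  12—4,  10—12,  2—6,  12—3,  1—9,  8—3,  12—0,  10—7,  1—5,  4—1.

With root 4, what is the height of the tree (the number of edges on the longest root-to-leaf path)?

4

The longest root-to-leaf path is 4 – 12 – 3 – 8 – 13 (4 edges).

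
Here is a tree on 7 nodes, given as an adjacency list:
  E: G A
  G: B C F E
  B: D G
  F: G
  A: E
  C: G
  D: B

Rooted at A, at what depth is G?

Climbing from G to the root: G – E – A. That's 2 steps.

2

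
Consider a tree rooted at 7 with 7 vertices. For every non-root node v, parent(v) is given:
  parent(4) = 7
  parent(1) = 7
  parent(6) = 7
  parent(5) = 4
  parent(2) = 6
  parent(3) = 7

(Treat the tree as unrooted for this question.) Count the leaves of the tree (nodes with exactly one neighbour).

The leaves are 1, 2, 3, 5.
That is 4 leaves.

4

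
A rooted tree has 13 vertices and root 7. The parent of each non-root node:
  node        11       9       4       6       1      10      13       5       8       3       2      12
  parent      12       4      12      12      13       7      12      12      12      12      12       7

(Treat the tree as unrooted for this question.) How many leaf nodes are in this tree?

9

Degree-1 nodes: 1, 2, 3, 5, 6, 8, 9, 10, 11 — 9 of them.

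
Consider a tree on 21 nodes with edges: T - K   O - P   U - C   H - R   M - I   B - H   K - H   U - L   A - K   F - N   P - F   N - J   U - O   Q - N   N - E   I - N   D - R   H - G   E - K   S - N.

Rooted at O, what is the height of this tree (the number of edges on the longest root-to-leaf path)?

8

D sits deepest: O-P-F-N-E-K-H-R-D — 8 edges from the root.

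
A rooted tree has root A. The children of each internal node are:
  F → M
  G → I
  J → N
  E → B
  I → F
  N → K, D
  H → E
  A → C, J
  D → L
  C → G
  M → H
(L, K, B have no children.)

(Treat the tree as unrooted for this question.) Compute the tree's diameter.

Starting from B, a farthest node is L at distance 12.
One longest path: B-E-H-M-F-I-G-C-A-J-N-D-L.
So the diameter is 12.

12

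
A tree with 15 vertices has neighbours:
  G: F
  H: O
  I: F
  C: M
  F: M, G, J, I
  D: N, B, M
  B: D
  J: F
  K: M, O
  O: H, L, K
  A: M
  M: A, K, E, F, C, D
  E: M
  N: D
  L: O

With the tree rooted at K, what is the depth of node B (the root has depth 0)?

Path from K to B: K–M–D–B, which has 3 edges.

3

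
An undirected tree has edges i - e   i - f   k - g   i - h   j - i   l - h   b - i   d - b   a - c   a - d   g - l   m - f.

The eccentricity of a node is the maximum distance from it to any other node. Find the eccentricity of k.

8

Distances from k peak at 8, attained at c.
k-g-l-h-i-b-d-a-c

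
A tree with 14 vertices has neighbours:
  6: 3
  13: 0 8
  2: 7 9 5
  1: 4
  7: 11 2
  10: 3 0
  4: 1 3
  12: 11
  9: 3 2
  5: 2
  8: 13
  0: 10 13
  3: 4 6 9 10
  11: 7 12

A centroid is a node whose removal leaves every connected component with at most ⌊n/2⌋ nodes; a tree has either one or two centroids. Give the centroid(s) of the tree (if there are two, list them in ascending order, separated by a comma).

If 3 is removed the pieces have sizes 6, 4, 2, 1, all ≤ ⌊14/2⌋ = 7.
Every other node leaves some component of size > 7, so the centroid is unique.

3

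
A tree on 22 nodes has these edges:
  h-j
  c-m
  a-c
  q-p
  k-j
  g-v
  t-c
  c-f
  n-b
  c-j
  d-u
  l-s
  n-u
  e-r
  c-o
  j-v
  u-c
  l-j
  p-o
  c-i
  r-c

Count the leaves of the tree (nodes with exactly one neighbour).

13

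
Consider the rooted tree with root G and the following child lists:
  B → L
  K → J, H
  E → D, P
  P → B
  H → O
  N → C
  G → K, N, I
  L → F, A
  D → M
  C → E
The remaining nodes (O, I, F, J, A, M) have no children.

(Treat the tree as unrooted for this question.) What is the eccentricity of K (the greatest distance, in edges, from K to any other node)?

Distances from K peak at 8, attained at F (A also at distance 8).
K-G-N-C-E-P-B-L-F

8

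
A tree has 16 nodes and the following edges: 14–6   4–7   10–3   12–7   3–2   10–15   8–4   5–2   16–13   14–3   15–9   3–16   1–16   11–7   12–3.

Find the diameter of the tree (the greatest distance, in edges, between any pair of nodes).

7

BFS from 9 reaches 8 last, at distance 7; BFS from 8 confirms no node is farther.
Path: 9 - 15 - 10 - 3 - 12 - 7 - 4 - 8.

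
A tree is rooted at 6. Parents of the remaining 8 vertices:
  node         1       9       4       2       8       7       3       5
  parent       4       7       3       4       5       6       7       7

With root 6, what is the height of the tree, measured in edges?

4

The longest root-to-leaf path is 6 – 7 – 3 – 4 – 2 (4 edges).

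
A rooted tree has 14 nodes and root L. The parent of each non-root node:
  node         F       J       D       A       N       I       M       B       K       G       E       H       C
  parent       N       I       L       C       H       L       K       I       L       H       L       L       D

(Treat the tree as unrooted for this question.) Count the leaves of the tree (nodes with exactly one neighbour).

The leaves are A, B, E, F, G, J, M.
That is 7 leaves.

7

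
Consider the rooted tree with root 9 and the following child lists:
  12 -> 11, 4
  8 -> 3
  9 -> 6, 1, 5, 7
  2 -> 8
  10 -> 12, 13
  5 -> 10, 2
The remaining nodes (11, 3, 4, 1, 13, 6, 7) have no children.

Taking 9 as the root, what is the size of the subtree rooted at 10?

5

Descendants of 10 (including itself): 10, 13, 12, 11, 4. That's 5.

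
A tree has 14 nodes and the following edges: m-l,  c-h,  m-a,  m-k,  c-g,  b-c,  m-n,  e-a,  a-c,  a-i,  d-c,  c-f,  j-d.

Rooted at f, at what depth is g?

Climbing from g to the root: g – c – f. That's 2 steps.

2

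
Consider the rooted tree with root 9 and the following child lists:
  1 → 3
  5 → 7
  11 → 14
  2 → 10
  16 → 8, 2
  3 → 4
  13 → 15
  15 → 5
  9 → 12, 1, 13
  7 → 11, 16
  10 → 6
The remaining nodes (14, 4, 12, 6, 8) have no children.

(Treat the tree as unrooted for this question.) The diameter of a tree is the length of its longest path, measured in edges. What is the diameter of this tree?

Starting from 4, a farthest node is 6 at distance 11.
One longest path: 4-3-1-9-13-15-5-7-16-2-10-6.
So the diameter is 11.

11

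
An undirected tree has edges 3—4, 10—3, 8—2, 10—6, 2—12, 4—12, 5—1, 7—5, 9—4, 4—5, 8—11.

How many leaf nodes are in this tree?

Exactly 5 nodes have a single neighbour: 1, 6, 7, 9, 11.

5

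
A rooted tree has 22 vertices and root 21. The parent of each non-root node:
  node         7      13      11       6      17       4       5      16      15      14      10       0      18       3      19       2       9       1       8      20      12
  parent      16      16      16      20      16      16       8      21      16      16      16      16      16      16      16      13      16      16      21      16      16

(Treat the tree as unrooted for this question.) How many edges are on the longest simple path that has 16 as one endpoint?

3

A farthest node from 16 is 5.
The path 16 – 21 – 8 – 5 has 3 edges.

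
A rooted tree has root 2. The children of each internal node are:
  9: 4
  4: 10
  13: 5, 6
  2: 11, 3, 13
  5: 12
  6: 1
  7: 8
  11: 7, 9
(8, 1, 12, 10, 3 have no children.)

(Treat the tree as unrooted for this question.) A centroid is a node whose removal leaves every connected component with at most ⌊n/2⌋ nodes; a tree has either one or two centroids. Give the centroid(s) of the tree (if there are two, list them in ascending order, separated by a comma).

2

Delete 2: the remaining components have sizes 6, 5, 1. Max 6 ≤ 6, so 2 is a centroid.
Every other node leaves some component of size > 6, so the centroid is unique.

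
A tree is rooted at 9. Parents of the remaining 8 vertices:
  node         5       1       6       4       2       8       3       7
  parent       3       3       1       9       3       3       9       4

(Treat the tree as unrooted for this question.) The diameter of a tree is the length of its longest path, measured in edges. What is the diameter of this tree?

BFS from 6 reaches 7 last, at distance 5; BFS from 7 confirms no node is farther.
Path: 6 - 1 - 3 - 9 - 4 - 7.

5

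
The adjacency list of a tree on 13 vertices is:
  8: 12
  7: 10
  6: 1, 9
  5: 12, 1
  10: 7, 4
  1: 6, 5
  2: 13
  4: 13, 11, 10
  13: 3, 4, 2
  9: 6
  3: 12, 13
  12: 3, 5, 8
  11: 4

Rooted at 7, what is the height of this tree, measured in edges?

9

A deepest node is 9, reached by 7 – 10 – 4 – 13 – 3 – 12 – 5 – 1 – 6 – 9.
That path has 9 edges, so the height is 9.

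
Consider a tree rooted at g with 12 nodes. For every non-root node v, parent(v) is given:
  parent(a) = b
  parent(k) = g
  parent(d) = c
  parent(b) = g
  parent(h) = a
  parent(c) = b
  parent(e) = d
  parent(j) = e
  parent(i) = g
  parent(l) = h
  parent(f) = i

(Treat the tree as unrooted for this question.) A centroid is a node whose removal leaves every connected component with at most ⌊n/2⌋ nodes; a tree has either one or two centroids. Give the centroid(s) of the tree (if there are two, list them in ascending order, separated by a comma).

Removing b splits the tree into components of sizes 4, 4, 3; the largest is 4 ≤ ⌊12/2⌋ = 6.
Every other node leaves some component of size > 6, so the centroid is unique.

b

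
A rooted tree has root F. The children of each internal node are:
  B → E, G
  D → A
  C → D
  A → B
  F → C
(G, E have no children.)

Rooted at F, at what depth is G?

5

Path from F to G: F → C → D → A → B → G, which has 5 edges.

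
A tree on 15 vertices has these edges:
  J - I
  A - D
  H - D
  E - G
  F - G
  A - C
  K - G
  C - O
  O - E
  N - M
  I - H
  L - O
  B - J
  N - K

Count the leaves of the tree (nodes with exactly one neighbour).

Degree-1 nodes: B, F, L, M — 4 of them.

4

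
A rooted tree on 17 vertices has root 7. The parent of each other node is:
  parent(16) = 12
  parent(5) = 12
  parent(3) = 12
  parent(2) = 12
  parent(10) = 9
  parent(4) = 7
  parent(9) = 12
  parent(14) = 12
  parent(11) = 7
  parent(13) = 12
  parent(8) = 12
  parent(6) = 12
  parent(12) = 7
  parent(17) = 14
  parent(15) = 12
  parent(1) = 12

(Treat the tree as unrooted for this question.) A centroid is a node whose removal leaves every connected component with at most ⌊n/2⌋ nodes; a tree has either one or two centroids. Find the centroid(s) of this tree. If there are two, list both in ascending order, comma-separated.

Delete 12: the remaining components have sizes 3, 2, 2, 1, 1, 1, 1, 1, 1, 1, 1, 1. Max 3 ≤ 8, so 12 is a centroid.
No neighbour of 12 does as well, so 12 is the unique centroid.

12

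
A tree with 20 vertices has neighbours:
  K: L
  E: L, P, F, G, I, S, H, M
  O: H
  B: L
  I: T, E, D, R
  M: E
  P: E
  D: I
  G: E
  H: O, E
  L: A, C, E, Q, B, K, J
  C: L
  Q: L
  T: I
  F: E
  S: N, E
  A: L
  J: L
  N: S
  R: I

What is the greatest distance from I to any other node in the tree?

The node farthest from I is C (N, O, J, K, B, Q, A also at distance 3), via I-E-L-C — 3 edges.

3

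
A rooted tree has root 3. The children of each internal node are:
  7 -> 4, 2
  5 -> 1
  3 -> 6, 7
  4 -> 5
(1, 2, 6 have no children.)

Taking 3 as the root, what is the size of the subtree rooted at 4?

4's subtree: {4, 5, 1}, size 3.

3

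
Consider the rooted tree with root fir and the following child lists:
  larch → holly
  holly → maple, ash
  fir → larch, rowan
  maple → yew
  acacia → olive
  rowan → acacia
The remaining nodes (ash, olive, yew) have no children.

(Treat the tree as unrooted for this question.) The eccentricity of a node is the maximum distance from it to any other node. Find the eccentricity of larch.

4

The node farthest from larch is olive, via larch–fir–rowan–acacia–olive — 4 edges.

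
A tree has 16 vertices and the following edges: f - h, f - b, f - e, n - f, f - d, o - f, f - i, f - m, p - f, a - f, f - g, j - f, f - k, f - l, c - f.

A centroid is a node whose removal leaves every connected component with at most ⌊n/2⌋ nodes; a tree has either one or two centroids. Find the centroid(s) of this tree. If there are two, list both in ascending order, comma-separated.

f

Removing f splits the tree into components of sizes 1, 1, 1, 1, 1, 1, 1, 1, 1, 1, 1, 1, 1, 1, 1; the largest is 1 ≤ ⌊16/2⌋ = 8.
Every other node leaves some component of size > 8, so the centroid is unique.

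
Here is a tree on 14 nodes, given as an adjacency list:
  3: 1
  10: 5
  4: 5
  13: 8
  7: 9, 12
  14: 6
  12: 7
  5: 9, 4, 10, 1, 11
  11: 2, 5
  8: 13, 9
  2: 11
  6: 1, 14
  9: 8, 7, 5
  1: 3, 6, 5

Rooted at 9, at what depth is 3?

Path from 9 to 3: 9 → 5 → 1 → 3, which has 3 edges.

3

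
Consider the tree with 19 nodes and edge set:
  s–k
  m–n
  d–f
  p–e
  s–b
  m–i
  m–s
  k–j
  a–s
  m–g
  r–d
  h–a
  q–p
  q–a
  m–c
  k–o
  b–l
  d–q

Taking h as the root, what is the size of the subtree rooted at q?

Descendants of q (including itself): q, p, d, e, r, f. That's 6.

6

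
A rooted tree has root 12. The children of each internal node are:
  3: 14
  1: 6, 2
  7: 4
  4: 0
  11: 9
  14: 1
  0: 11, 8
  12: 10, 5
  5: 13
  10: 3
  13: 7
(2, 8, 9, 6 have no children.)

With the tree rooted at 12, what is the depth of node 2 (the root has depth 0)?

5

Climbing from 2 to the root: 2 → 1 → 14 → 3 → 10 → 12. That's 5 steps.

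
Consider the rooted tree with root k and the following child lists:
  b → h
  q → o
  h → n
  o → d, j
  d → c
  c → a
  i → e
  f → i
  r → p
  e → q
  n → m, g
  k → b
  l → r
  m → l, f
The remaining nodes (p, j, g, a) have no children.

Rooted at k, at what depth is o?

Path from k to o: k – b – h – n – m – f – i – e – q – o, which has 9 edges.

9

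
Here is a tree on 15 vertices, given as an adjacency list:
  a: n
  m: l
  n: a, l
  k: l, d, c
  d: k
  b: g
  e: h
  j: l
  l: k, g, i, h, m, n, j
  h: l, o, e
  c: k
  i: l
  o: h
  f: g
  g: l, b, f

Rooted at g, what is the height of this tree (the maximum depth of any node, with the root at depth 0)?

3

d sits deepest: g–l–k–d — 3 edges from the root.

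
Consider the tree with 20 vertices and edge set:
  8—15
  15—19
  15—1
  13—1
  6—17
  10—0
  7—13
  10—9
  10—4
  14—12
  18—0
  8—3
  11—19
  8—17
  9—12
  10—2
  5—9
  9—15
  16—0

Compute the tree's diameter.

Starting from 16, a farthest node is 6 at distance 7.
One longest path: 16 - 0 - 10 - 9 - 15 - 8 - 17 - 6.
So the diameter is 7.

7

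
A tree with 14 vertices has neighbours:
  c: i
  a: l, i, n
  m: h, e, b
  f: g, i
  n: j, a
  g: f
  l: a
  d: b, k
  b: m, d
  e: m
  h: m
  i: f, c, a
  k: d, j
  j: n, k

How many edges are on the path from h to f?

h–m–b–d–k–j–n–a–i–f: 9 edges.

9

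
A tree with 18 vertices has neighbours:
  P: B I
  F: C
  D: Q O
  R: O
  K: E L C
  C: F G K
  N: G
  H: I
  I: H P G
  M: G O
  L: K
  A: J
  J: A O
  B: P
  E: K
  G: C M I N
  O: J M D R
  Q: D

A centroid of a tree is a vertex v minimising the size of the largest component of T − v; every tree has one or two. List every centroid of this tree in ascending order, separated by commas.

G

Delete G: the remaining components have sizes 7, 5, 4, 1. Max 7 ≤ 9, so G is a centroid.
Every other node leaves some component of size > 9, so the centroid is unique.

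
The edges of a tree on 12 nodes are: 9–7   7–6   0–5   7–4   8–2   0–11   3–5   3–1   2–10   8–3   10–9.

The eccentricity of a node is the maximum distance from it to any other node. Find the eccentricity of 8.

Distances from 8 peak at 5, attained at 6 (4 also at distance 5).
8-2-10-9-7-6

5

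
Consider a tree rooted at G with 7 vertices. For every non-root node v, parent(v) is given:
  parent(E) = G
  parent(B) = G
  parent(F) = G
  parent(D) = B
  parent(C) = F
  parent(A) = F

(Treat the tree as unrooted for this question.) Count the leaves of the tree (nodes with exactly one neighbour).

The leaves are A, C, D, E.
That is 4 leaves.

4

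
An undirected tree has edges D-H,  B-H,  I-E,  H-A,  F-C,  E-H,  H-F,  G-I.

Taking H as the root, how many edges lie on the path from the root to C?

Climbing from C to the root: C → F → H. That's 2 steps.

2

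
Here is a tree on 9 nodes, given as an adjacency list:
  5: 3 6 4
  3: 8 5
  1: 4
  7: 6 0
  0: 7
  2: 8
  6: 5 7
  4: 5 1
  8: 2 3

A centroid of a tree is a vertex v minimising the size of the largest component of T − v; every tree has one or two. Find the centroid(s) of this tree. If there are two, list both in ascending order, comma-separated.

If 5 is removed the pieces have sizes 3, 3, 2, all ≤ ⌊9/2⌋ = 4.
No neighbour of 5 does as well, so 5 is the unique centroid.

5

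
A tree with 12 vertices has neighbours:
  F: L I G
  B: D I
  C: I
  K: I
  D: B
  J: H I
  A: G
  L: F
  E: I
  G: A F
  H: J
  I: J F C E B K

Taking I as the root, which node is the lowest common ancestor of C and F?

I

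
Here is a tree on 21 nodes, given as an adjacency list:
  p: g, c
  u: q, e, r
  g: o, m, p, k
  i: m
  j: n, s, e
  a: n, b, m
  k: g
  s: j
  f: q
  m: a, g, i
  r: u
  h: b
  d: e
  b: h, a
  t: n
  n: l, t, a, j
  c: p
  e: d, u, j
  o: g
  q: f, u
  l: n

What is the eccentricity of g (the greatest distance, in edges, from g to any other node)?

8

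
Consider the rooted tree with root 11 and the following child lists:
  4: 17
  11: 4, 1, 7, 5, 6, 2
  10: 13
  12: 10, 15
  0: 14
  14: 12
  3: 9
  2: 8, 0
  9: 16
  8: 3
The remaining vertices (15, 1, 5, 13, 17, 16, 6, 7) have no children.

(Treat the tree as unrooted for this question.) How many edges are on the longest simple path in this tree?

9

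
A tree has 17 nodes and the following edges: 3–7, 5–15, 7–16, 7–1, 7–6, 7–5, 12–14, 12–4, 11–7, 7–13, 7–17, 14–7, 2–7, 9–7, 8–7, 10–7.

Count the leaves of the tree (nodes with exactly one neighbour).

13

The leaves are 1, 2, 3, 4, 6, 8, 9, 10, 11, 13, 15, 16, 17.
That is 13 leaves.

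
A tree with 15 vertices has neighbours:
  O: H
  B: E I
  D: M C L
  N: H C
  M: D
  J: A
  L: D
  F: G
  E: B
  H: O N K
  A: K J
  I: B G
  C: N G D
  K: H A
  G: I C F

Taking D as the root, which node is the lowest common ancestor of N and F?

N's ancestor chain is N, C, D and F's is F, G, C, D; they first meet at C.

C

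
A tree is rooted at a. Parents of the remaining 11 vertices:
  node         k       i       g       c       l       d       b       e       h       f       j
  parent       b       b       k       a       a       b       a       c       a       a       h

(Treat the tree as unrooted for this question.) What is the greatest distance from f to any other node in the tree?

4

Distances from f peak at 4, attained at g.
f-a-b-k-g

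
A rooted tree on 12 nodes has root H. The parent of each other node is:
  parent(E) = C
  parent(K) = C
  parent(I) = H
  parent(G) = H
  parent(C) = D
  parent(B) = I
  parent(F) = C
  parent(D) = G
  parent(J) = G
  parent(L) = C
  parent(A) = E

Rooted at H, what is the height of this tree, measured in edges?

A deepest node is A, reached by H → G → D → C → E → A.
That path has 5 edges, so the height is 5.

5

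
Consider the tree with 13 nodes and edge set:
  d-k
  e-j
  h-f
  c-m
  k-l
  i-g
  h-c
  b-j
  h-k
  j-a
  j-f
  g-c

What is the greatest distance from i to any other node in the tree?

6

A farthest node from i is a (e, b also at distance 6).
The path i–g–c–h–f–j–a has 6 edges.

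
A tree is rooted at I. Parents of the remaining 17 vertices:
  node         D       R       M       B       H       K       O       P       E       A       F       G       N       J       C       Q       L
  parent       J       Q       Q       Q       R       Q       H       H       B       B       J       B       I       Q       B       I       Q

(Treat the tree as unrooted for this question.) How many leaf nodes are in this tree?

Exactly 12 nodes have a single neighbour: A, C, D, E, F, G, K, L, M, N, O, P.

12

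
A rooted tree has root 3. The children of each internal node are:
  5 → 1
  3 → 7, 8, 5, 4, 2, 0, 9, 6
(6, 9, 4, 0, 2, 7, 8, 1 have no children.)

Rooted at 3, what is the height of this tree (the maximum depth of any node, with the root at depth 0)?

The longest root-to-leaf path is 3 – 5 – 1 (2 edges).

2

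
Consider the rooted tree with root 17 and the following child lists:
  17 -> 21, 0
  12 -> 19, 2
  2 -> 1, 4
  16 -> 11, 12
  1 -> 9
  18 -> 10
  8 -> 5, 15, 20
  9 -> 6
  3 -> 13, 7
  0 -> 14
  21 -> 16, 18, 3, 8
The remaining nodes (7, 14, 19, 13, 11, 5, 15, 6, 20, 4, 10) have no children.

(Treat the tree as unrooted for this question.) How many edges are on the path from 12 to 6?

4

12 – 2 – 1 – 9 – 6: 4 edges.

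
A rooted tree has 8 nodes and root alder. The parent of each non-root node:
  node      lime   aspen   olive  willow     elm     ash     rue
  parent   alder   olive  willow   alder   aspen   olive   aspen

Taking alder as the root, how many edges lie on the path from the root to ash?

3

Climbing from ash to the root: ash–olive–willow–alder. That's 3 steps.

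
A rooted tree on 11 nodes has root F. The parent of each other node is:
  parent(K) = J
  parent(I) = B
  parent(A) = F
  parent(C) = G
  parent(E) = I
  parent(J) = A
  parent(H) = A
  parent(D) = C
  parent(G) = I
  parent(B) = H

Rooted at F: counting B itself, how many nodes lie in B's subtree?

6

Descendants of B (including itself): B, I, E, G, C, D. That's 6.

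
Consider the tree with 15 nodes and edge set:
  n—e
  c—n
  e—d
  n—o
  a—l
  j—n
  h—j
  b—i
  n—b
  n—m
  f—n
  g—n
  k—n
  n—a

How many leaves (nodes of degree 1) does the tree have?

Degree-1 nodes: c, d, f, g, h, i, k, l, m, o — 10 of them.

10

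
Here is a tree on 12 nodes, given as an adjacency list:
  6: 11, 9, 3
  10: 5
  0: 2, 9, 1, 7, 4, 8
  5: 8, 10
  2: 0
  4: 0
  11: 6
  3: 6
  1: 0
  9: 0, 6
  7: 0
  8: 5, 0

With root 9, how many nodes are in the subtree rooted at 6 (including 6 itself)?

6's subtree: {6, 11, 3}, size 3.

3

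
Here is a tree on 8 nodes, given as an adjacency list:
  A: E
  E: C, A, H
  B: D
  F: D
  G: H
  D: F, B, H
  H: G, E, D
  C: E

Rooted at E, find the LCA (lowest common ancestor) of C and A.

E

Ancestors of C (toward the root): C, E.
Ancestors of A: A, E.
The deepest node appearing in both lists is E.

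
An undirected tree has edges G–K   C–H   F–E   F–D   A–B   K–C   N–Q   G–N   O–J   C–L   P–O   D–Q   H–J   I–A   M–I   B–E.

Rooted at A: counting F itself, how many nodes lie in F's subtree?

The subtree rooted at F contains: F, D, Q, N, G, K, C, L, H, J, O, P — 12 nodes.

12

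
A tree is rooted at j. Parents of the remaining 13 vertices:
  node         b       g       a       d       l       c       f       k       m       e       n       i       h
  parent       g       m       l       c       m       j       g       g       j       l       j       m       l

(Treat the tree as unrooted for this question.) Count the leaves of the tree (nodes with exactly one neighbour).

The leaves are a, b, d, e, f, h, i, k, n.
That is 9 leaves.

9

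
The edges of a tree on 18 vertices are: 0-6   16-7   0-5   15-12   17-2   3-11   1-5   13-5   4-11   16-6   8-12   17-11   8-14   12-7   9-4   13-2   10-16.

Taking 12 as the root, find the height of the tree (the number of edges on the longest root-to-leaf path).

11

The longest root-to-leaf path is 12 – 7 – 16 – 6 – 0 – 5 – 13 – 2 – 17 – 11 – 4 – 9 (11 edges).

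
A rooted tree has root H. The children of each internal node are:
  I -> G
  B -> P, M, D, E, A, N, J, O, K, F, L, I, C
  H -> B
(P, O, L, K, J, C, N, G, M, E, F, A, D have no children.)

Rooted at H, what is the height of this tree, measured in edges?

3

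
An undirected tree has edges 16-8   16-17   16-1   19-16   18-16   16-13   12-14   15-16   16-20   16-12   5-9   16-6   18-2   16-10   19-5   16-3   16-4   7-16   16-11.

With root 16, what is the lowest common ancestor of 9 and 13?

9's ancestor chain is 9, 5, 19, 16 and 13's is 13, 16; they first meet at 16.

16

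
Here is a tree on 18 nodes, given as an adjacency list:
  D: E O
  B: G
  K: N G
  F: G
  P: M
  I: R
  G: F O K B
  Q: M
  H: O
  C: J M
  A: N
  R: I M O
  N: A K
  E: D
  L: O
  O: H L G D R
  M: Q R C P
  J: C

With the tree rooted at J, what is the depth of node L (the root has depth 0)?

5

Path from J to L: J – C – M – R – O – L, which has 5 edges.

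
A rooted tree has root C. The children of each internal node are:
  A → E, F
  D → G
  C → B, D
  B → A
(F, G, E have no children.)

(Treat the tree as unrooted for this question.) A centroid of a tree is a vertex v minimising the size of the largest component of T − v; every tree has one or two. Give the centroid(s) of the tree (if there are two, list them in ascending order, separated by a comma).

If B is removed the pieces have sizes 3, 3, all ≤ ⌊7/2⌋ = 3.
No neighbour of B does as well, so B is the unique centroid.

B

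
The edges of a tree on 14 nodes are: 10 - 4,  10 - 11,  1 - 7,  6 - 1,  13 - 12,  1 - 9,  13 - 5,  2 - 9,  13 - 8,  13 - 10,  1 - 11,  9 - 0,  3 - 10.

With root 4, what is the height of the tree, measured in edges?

5

2 sits deepest: 4–10–11–1–9–2 — 5 edges from the root.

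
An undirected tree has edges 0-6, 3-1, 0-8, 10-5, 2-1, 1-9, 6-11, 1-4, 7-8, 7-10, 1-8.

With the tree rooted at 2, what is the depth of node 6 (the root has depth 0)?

Path from 2 to 6: 2 – 1 – 8 – 0 – 6, which has 4 edges.

4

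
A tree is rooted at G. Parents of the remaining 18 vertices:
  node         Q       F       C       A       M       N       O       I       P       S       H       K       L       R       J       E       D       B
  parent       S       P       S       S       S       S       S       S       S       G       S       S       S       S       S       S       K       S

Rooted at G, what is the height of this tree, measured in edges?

F sits deepest: G → S → P → F — 3 edges from the root.

3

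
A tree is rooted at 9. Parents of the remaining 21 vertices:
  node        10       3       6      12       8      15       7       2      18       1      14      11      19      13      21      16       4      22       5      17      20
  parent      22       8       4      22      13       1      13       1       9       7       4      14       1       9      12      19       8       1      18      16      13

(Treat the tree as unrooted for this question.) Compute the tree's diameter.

Starting from 11, a farthest node is 21 at distance 9.
One longest path: 11–14–4–8–13–7–1–22–12–21.
So the diameter is 9.

9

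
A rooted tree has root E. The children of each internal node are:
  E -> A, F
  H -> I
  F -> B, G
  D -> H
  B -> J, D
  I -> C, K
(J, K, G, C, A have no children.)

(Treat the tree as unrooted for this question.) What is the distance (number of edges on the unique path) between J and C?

5

The path is J - B - D - H - I - C, which has 5 edges.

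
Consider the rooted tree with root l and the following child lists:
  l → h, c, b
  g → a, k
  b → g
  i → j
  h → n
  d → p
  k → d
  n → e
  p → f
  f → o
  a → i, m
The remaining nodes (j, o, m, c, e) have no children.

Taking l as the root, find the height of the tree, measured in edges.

7

A deepest node is o, reached by l – b – g – k – d – p – f – o.
That path has 7 edges, so the height is 7.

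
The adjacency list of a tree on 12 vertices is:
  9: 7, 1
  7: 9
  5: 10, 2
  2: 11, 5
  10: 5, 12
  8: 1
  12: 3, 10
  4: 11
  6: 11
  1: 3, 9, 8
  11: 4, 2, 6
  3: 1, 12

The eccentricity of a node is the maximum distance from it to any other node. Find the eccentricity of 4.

9

A farthest node from 4 is 7.
The path 4-11-2-5-10-12-3-1-9-7 has 9 edges.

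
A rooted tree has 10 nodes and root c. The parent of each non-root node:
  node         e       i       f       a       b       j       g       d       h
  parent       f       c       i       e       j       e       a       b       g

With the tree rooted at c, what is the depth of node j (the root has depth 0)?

Climbing from j to the root: j → e → f → i → c. That's 4 steps.

4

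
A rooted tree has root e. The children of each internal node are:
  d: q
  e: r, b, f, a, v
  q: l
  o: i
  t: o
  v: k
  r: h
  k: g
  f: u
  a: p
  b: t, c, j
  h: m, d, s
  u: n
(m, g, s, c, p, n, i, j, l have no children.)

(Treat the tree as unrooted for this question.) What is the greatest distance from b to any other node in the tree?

The node farthest from b is l, via b – e – r – h – d – q – l — 6 edges.

6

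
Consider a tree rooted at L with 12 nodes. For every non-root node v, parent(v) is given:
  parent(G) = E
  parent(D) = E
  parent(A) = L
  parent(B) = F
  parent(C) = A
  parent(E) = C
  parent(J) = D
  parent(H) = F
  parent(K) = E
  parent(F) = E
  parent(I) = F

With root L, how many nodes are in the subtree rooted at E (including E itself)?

The subtree rooted at E contains: E, F, D, K, G, H, B, I, J — 9 nodes.

9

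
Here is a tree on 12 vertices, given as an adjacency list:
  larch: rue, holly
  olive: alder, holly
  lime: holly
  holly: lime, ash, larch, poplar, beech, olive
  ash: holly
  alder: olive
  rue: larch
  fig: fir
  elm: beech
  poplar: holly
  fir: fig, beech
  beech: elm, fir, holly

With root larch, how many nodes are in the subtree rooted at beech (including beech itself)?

Descendants of beech (including itself): beech, fir, elm, fig. That's 4.

4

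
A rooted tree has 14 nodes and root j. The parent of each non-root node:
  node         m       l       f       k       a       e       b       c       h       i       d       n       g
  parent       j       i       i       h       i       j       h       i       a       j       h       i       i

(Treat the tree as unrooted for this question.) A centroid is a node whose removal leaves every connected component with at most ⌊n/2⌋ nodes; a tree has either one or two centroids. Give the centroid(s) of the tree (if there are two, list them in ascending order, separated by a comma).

i

If i is removed the pieces have sizes 5, 3, 1, 1, 1, 1, 1, all ≤ ⌊14/2⌋ = 7.
No neighbour of i does as well, so i is the unique centroid.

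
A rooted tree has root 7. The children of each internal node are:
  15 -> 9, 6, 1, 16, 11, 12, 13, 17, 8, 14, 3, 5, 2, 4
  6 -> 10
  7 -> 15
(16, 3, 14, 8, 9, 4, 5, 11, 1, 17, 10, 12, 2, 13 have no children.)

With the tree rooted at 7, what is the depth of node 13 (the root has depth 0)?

7 – 15 – 13 — 2 edges.

2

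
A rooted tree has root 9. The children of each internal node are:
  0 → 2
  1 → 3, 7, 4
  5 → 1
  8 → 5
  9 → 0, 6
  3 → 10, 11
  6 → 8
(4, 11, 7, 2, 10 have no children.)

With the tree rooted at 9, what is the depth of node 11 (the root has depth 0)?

Climbing from 11 to the root: 11–3–1–5–8–6–9. That's 6 steps.

6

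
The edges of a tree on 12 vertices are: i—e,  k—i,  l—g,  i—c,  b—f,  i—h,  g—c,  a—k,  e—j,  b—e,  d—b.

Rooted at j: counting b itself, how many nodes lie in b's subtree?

Descendants of b (including itself): b, d, f. That's 3.

3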